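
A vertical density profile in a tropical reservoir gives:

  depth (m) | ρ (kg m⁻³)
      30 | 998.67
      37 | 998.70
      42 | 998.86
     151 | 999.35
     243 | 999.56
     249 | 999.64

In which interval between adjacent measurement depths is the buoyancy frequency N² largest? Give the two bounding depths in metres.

Compute the density gradient over each adjacent pair:
  30–37 m: Δρ/Δz = 0.03/7 = 4.3 × 10⁻³ kg m⁻⁴
  37–42 m: Δρ/Δz = 0.16/5 = 0.032 kg m⁻⁴
  42–151 m: Δρ/Δz = 0.49/109 = 4.5 × 10⁻³ kg m⁻⁴
  151–243 m: Δρ/Δz = 0.21/92 = 2.3 × 10⁻³ kg m⁻⁴
  243–249 m: Δρ/Δz = 0.08/6 = 0.013 kg m⁻⁴
The largest gradient is in the 37–42 m interval — the pycnocline.

37–42 m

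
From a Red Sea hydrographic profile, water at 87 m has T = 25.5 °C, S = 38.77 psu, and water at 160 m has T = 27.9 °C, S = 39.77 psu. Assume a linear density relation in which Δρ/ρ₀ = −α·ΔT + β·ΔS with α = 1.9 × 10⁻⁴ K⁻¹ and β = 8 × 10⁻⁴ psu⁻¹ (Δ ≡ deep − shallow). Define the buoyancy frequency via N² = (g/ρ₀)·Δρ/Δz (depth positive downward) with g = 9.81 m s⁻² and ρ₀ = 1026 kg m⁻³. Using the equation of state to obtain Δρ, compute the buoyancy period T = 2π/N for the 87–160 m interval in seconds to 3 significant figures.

ΔT = +2.4 K, ΔS = +1.00 psu (deep − shallow).
Δρ/ρ₀ = −αΔT + βΔS = -4.56 × 10⁻⁴ + 8.00 × 10⁻⁴ = 3.44 × 10⁻⁴, so Δρ ≈ 0.3529 kg m⁻³.
N² = (g/ρ₀)·Δρ/Δz = g·(Δρ/ρ₀)/Δz = 9.81 × 3.44 × 10⁻⁴ / 73 = 4.6228 × 10⁻⁵ s⁻².
N = √(4.6228 × 10⁻⁵) = 6.7991 × 10⁻³ rad s⁻¹ → T = 2π/N = 924.12 s ≈ 924 s.

924 s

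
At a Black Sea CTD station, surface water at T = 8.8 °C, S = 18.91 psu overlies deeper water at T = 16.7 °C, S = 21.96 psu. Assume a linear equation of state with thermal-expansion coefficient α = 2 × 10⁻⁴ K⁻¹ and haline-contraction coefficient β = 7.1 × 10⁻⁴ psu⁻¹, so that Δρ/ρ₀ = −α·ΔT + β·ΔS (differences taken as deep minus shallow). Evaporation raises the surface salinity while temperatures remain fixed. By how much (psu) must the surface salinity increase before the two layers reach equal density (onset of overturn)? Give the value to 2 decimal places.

0.82 psu

Neutral buoyancy requires −α(T_deep − T_surf) + β(S_deep − S_surf′) = 0.
S_surf′ = S_deep − (α/β)·ΔT = 21.96 − (2 × 10⁻⁴/7.1 × 10⁻⁴)·(+7.9) = 19.7346 psu.
Increase required: 19.7346 − 18.91 = 0.8246 psu.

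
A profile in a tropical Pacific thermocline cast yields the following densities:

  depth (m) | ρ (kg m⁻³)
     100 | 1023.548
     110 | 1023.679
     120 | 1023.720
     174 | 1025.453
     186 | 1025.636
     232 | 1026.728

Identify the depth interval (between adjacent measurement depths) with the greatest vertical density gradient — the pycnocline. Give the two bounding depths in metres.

120–174 m

Compute the density gradient over each adjacent pair:
  100–110 m: Δρ/Δz = 0.131/10 = 0.013 kg m⁻⁴
  110–120 m: Δρ/Δz = 0.041/10 = 4.1 × 10⁻³ kg m⁻⁴
  120–174 m: Δρ/Δz = 1.733/54 = 0.032 kg m⁻⁴
  174–186 m: Δρ/Δz = 0.183/12 = 0.015 kg m⁻⁴
  186–232 m: Δρ/Δz = 1.092/46 = 0.024 kg m⁻⁴
The largest gradient is in the 120–174 m interval — the pycnocline.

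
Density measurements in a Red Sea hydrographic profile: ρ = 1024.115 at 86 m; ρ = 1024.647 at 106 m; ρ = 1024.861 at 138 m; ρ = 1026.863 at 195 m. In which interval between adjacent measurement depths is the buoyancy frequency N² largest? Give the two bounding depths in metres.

138–195 m

Compute the density gradient over each adjacent pair:
  86–106 m: Δρ/Δz = 0.532/20 = 0.027 kg m⁻⁴
  106–138 m: Δρ/Δz = 0.214/32 = 6.7 × 10⁻³ kg m⁻⁴
  138–195 m: Δρ/Δz = 2.002/57 = 0.035 kg m⁻⁴
The largest gradient is in the 138–195 m interval — the pycnocline.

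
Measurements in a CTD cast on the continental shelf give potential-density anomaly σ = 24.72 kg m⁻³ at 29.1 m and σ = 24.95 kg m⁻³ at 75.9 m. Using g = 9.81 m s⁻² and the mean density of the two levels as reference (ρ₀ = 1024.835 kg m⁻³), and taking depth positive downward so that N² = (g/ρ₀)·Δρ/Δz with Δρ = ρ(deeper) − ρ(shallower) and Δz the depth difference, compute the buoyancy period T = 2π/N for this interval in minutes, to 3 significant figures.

Δρ = 1024.95 − 1024.72 = 0.23 kg m⁻³ over Δz = 75.9 − 29.1 = 46.8 m.
N² = (9.81/1024.835) × (0.23/46.8) = 4.7043 × 10⁻⁵ s⁻².
N = √(4.7043 × 10⁻⁵) = 6.8588 × 10⁻³ rad s⁻¹, so T = 2π/N = 916.08 s = 15.268 min ≈ 15.3 min.

15.3 min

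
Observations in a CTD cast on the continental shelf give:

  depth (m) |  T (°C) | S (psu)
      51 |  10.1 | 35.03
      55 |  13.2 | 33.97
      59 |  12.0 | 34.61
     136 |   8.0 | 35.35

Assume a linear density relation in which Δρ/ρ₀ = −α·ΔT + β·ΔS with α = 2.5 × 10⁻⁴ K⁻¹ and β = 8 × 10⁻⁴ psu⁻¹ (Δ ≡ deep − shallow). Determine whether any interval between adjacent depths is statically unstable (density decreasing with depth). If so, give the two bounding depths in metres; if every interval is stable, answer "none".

Evaluate Δρ/ρ₀ = −αΔT + βΔS across each adjacent pair:
  51–55 m: −αΔT+βΔS = −(2.5 × 10⁻⁴)(+3.1)+(8 × 10⁻⁴)(-1.06) = -1.6 × 10⁻³ → UNSTABLE
  55–59 m: −αΔT+βΔS = −(2.5 × 10⁻⁴)(-1.2)+(8 × 10⁻⁴)(+0.64) = 8.1 × 10⁻⁴ → stable
  59–136 m: −αΔT+βΔS = −(2.5 × 10⁻⁴)(-4.0)+(8 × 10⁻⁴)(+0.74) = 1.6 × 10⁻³ → stable
The 51–55 m interval has Δρ < 0: lighter water underlies denser water.

51–55 m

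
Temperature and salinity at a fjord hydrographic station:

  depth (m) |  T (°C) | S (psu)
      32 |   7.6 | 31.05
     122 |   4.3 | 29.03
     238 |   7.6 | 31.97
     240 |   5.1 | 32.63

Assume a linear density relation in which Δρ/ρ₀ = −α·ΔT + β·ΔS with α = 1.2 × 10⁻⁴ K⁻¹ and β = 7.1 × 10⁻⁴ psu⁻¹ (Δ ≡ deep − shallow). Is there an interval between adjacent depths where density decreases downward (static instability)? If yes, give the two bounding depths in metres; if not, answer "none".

Evaluate Δρ/ρ₀ = −αΔT + βΔS across each adjacent pair:
  32–122 m: −αΔT+βΔS = −(1.2 × 10⁻⁴)(-3.3)+(7.1 × 10⁻⁴)(-2.02) = -1.0 × 10⁻³ → UNSTABLE
  122–238 m: −αΔT+βΔS = −(1.2 × 10⁻⁴)(+3.3)+(7.1 × 10⁻⁴)(+2.94) = 1.7 × 10⁻³ → stable
  238–240 m: −αΔT+βΔS = −(1.2 × 10⁻⁴)(-2.5)+(7.1 × 10⁻⁴)(+0.66) = 7.7 × 10⁻⁴ → stable
The 32–122 m interval has Δρ < 0: lighter water underlies denser water.

32–122 m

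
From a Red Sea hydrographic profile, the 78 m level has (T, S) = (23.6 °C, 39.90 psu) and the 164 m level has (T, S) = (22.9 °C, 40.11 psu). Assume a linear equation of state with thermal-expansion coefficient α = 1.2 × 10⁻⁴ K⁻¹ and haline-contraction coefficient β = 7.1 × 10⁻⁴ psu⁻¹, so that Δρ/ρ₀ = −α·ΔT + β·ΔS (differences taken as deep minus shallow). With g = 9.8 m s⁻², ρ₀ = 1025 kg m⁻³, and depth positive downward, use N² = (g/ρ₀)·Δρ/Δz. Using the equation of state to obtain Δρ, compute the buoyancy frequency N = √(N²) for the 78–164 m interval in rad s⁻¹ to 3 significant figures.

5.15 × 10⁻³ rad s⁻¹

ΔT = -0.7 K, ΔS = +0.21 psu (deep − shallow).
Δρ/ρ₀ = −αΔT + βΔS = 8.40 × 10⁻⁵ + 1.491 × 10⁻⁴ = 2.331 × 10⁻⁴, so Δρ ≈ 0.2389 kg m⁻³.
N² = (g/ρ₀)·Δρ/Δz = g·(Δρ/ρ₀)/Δz = 9.8 × 2.331 × 10⁻⁴ / 86 = 2.6563 × 10⁻⁵ s⁻².
N = √(2.6563 × 10⁻⁵) = 5.1539 × 10⁻³ rad s⁻¹ ≈ 5.15 × 10⁻³ rad s⁻¹.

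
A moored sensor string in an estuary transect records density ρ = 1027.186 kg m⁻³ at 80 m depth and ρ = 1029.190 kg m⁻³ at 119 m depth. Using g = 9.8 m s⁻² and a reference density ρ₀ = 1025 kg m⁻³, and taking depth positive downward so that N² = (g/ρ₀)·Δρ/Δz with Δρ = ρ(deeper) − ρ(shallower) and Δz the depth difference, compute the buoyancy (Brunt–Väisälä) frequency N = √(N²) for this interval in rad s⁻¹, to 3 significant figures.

Δρ = 1029.190 − 1027.186 = 2.004 kg m⁻³ over Δz = 119 − 80 = 39 m.
N² = (9.8/1025) × (2.004/39) = 4.9129 × 10⁻⁴ s⁻².
N = √(4.9129 × 10⁻⁴) = 0.022165 rad s⁻¹ ≈ 0.0222 rad s⁻¹.

0.0222 rad s⁻¹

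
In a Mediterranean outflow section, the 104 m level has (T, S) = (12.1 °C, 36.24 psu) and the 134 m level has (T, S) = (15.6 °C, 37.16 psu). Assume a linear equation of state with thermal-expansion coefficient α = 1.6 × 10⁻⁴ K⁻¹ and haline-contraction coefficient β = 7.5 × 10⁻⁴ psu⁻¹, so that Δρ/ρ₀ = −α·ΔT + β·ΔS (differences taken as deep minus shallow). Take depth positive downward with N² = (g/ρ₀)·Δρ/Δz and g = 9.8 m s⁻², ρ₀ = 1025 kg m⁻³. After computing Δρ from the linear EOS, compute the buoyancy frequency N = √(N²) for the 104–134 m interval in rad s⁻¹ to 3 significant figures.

6.52 × 10⁻³ rad s⁻¹

ΔT = +3.5 K, ΔS = +0.92 psu (deep − shallow).
Δρ/ρ₀ = −αΔT + βΔS = -5.60 × 10⁻⁴ + 6.90 × 10⁻⁴ = 1.30 × 10⁻⁴, so Δρ ≈ 0.1333 kg m⁻³.
N² = (g/ρ₀)·Δρ/Δz = g·(Δρ/ρ₀)/Δz = 9.8 × 1.30 × 10⁻⁴ / 30 = 4.2467 × 10⁻⁵ s⁻².
N = √(4.2467 × 10⁻⁵) = 6.5167 × 10⁻³ rad s⁻¹ ≈ 6.52 × 10⁻³ rad s⁻¹.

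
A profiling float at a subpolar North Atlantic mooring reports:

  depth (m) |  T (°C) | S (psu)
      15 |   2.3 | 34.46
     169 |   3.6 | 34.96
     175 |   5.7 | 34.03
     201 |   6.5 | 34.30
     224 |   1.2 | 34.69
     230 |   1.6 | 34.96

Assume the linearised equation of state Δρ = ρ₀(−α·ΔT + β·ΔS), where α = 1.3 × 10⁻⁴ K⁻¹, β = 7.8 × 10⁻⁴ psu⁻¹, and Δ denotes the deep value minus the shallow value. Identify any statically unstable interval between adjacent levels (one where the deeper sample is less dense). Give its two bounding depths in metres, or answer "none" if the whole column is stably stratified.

169–175 m

Evaluate Δρ/ρ₀ = −αΔT + βΔS across each adjacent pair:
  15–169 m: −αΔT+βΔS = −(1.3 × 10⁻⁴)(+1.3)+(7.8 × 10⁻⁴)(+0.50) = 2.2 × 10⁻⁴ → stable
  169–175 m: −αΔT+βΔS = −(1.3 × 10⁻⁴)(+2.1)+(7.8 × 10⁻⁴)(-0.93) = -1.0 × 10⁻³ → UNSTABLE
  175–201 m: −αΔT+βΔS = −(1.3 × 10⁻⁴)(+0.8)+(7.8 × 10⁻⁴)(+0.27) = 1.1 × 10⁻⁴ → stable
  201–224 m: −αΔT+βΔS = −(1.3 × 10⁻⁴)(-5.3)+(7.8 × 10⁻⁴)(+0.39) = 9.9 × 10⁻⁴ → stable
  224–230 m: −αΔT+βΔS = −(1.3 × 10⁻⁴)(+0.4)+(7.8 × 10⁻⁴)(+0.27) = 1.6 × 10⁻⁴ → stable
The 169–175 m interval has Δρ < 0: lighter water underlies denser water.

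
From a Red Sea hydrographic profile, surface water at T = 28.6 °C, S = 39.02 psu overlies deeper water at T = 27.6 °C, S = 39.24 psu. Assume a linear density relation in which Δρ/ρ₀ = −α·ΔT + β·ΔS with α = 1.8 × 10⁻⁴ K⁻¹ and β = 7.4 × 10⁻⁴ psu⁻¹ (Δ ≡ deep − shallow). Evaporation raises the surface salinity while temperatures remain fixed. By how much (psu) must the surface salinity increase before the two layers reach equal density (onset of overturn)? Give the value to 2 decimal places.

0.46 psu

Neutral buoyancy requires −α(T_deep − T_surf) + β(S_deep − S_surf′) = 0.
S_surf′ = S_deep − (α/β)·ΔT = 39.24 − (1.8 × 10⁻⁴/7.4 × 10⁻⁴)·(-1.0) = 39.4832 psu.
Increase required: 39.4832 − 39.02 = 0.4632 psu.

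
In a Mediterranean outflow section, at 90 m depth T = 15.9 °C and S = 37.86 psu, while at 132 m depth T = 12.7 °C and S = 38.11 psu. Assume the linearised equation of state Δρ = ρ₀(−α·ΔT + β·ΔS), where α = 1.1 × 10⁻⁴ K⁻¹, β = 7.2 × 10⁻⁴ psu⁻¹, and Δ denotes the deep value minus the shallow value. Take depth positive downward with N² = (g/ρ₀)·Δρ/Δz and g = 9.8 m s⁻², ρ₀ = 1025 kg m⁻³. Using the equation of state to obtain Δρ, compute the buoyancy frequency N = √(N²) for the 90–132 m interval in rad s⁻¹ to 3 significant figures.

0.0111 rad s⁻¹

ΔT = -3.2 K, ΔS = +0.25 psu (deep − shallow).
Δρ/ρ₀ = −αΔT + βΔS = 3.52 × 10⁻⁴ + 1.80 × 10⁻⁴ = 5.32 × 10⁻⁴, so Δρ ≈ 0.5453 kg m⁻³.
N² = (g/ρ₀)·Δρ/Δz = g·(Δρ/ρ₀)/Δz = 9.8 × 5.32 × 10⁻⁴ / 42 = 1.2413 × 10⁻⁴ s⁻².
N = √(1.2413 × 10⁻⁴) = 0.011141 rad s⁻¹ ≈ 0.0111 rad s⁻¹.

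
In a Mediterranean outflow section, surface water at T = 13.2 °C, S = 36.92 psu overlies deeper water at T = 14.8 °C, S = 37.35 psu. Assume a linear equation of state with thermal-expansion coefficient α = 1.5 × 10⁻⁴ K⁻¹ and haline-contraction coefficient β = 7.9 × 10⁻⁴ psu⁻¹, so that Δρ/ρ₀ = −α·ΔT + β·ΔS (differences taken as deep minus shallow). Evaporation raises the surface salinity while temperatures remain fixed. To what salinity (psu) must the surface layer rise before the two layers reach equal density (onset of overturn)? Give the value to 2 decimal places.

Neutral buoyancy requires −α(T_deep − T_surf) + β(S_deep − S_surf′) = 0.
S_surf′ = S_deep − (α/β)·ΔT = 37.35 − (1.5 × 10⁻⁴/7.9 × 10⁻⁴)·(+1.6) = 37.0462 psu.
Increase required: 37.0462 − 36.92 = 0.1262 psu.

37.05 psu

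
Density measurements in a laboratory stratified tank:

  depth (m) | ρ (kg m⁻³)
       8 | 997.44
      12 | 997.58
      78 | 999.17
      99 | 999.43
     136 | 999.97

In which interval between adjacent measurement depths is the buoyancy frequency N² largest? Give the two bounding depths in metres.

Compute the density gradient over each adjacent pair:
  8–12 m: Δρ/Δz = 0.14/4 = 0.035 kg m⁻⁴
  12–78 m: Δρ/Δz = 1.59/66 = 0.024 kg m⁻⁴
  78–99 m: Δρ/Δz = 0.26/21 = 0.012 kg m⁻⁴
  99–136 m: Δρ/Δz = 0.54/37 = 0.015 kg m⁻⁴
The largest gradient is in the 8–12 m interval — the pycnocline.

8–12 m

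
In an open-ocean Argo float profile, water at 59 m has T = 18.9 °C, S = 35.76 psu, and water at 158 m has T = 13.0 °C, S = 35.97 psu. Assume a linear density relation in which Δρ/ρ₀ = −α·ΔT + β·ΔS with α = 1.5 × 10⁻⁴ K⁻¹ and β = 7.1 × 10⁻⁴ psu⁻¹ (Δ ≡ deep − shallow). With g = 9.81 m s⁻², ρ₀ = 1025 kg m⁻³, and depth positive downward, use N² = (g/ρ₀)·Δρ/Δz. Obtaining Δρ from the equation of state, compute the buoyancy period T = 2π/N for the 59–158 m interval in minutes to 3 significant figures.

10.3 min

ΔT = -5.9 K, ΔS = +0.21 psu (deep − shallow).
Δρ/ρ₀ = −αΔT + βΔS = 8.85 × 10⁻⁴ + 1.491 × 10⁻⁴ = 1.0341 × 10⁻³, so Δρ ≈ 1.060 kg m⁻³.
N² = (g/ρ₀)·Δρ/Δz = g·(Δρ/ρ₀)/Δz = 9.81 × 1.0341 × 10⁻³ / 99 = 1.0247 × 10⁻⁴ s⁻².
N = √(1.0247 × 10⁻⁴) = 0.010123 rad s⁻¹ → T = 2π/N = 620.68 s = 10.345 min ≈ 10.3 min.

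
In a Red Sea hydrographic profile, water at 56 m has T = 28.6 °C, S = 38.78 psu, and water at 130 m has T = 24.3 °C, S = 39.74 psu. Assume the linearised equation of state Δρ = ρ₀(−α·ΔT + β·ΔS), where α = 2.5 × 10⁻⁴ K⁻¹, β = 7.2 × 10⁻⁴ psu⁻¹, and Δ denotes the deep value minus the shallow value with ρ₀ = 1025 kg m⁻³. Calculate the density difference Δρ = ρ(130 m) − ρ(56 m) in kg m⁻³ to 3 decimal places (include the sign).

+1.810 kg m⁻³

ΔT = -4.3 K, ΔS = +0.96 psu (deep − shallow).
Δρ/ρ₀ = −(2.5 × 10⁻⁴)(-4.3) + (7.2 × 10⁻⁴)(+0.96) = 1.7662 × 10⁻³.
Δρ = 1025 × (1.7662 × 10⁻³) = +1.810 kg m⁻³.
Positive Δρ: denser below, stable.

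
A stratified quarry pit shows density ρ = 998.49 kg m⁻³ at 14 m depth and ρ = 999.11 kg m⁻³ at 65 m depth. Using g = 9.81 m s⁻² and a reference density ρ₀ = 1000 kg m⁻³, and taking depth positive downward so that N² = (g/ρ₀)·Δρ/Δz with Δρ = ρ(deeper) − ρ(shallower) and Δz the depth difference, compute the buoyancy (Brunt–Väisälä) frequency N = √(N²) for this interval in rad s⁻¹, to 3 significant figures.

0.0109 rad s⁻¹

Δρ = 999.11 − 998.49 = 0.62 kg m⁻³ over Δz = 65 − 14 = 51 m.
N² = (9.81/1000) × (0.62/51) = 1.1926 × 10⁻⁴ s⁻².
N = √(1.1926 × 10⁻⁴) = 0.010921 rad s⁻¹ ≈ 0.0109 rad s⁻¹.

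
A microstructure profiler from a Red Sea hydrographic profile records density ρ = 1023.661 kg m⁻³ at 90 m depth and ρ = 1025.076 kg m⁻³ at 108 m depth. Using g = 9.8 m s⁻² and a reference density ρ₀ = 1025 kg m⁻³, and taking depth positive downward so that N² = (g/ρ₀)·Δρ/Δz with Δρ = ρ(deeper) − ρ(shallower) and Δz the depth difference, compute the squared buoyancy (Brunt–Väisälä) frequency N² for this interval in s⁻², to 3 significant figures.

Δρ = 1025.076 − 1023.661 = 1.415 kg m⁻³ over Δz = 108 − 90 = 18 m.
N² = (9.8/1025) × (1.415/18) = 7.5160 × 10⁻⁴ s⁻² ≈ 7.52 × 10⁻⁴ s⁻².

7.52 × 10⁻⁴ s⁻²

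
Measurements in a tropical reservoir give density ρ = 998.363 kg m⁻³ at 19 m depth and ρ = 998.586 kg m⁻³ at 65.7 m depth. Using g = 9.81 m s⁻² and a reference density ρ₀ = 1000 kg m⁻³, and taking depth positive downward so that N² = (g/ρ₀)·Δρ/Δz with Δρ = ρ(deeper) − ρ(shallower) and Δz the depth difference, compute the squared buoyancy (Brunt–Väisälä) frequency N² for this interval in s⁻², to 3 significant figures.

Δρ = 998.586 − 998.363 = 0.223 kg m⁻³ over Δz = 65.7 − 19 = 46.7 m.
N² = (9.81/1000) × (0.223/46.7) = 4.6844 × 10⁻⁵ s⁻² ≈ 4.68 × 10⁻⁵ s⁻².

4.68 × 10⁻⁵ s⁻²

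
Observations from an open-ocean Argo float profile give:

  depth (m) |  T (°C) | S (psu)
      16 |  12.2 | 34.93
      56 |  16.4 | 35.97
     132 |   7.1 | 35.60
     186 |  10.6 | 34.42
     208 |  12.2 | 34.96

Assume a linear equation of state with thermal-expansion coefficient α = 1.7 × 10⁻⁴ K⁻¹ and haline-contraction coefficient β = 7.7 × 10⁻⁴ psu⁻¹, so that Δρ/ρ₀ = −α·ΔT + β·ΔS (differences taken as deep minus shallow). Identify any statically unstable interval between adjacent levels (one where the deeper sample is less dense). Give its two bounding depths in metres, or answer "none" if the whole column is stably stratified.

132–186 m

Evaluate Δρ/ρ₀ = −αΔT + βΔS across each adjacent pair:
  16–56 m: −αΔT+βΔS = −(1.7 × 10⁻⁴)(+4.2)+(7.7 × 10⁻⁴)(+1.04) = 8.7 × 10⁻⁵ → stable
  56–132 m: −αΔT+βΔS = −(1.7 × 10⁻⁴)(-9.3)+(7.7 × 10⁻⁴)(-0.37) = 1.3 × 10⁻³ → stable
  132–186 m: −αΔT+βΔS = −(1.7 × 10⁻⁴)(+3.5)+(7.7 × 10⁻⁴)(-1.18) = -1.5 × 10⁻³ → UNSTABLE
  186–208 m: −αΔT+βΔS = −(1.7 × 10⁻⁴)(+1.6)+(7.7 × 10⁻⁴)(+0.54) = 1.4 × 10⁻⁴ → stable
The 132–186 m interval has Δρ < 0: lighter water underlies denser water.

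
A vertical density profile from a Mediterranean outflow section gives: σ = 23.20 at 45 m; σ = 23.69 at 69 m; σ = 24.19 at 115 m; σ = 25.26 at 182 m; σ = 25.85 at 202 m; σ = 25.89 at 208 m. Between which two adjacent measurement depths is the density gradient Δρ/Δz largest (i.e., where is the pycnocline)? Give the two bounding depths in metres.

182–202 m

Compute the density gradient over each adjacent pair:
  45–69 m: Δρ/Δz = 0.49/24 = 0.020 kg m⁻⁴
  69–115 m: Δρ/Δz = 0.50/46 = 0.011 kg m⁻⁴
  115–182 m: Δρ/Δz = 1.07/67 = 0.016 kg m⁻⁴
  182–202 m: Δρ/Δz = 0.59/20 = 0.029 kg m⁻⁴
  202–208 m: Δρ/Δz = 0.04/6 = 6.7 × 10⁻³ kg m⁻⁴
The largest gradient is in the 182–202 m interval — the pycnocline.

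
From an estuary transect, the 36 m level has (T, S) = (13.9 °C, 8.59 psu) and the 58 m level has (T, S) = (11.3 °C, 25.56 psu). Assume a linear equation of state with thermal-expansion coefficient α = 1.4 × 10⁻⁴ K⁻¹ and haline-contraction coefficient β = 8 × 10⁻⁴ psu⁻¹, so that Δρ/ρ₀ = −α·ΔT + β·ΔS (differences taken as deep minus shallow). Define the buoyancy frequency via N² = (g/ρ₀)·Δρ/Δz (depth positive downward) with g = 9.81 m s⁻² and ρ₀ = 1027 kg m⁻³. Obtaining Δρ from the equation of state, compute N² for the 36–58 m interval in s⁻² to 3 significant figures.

6.22 × 10⁻³ s⁻²

ΔT = -2.6 K, ΔS = +16.97 psu (deep − shallow).
Δρ/ρ₀ = −αΔT + βΔS = 3.64 × 10⁻⁴ + 0.013576 = 0.01394, so Δρ ≈ 14.32 kg m⁻³.
N² = (g/ρ₀)·Δρ/Δz = g·(Δρ/ρ₀)/Δz = 9.81 × 0.01394 / 22 = 6.2160 × 10⁻³ s⁻² ≈ 6.22 × 10⁻³ s⁻².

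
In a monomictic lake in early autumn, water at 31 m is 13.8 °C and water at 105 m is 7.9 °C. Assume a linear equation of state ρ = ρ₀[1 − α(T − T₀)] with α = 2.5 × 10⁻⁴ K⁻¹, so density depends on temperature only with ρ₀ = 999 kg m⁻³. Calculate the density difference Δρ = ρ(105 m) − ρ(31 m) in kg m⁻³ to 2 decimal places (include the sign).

ΔT = -5.9 K, Δρ/ρ₀ = −αΔT = 1.475 × 10⁻³.
Δρ = 999 × (1.475 × 10⁻³) = +1.47 kg m⁻³.
Positive Δρ: denser below, stable.

+1.47 kg m⁻³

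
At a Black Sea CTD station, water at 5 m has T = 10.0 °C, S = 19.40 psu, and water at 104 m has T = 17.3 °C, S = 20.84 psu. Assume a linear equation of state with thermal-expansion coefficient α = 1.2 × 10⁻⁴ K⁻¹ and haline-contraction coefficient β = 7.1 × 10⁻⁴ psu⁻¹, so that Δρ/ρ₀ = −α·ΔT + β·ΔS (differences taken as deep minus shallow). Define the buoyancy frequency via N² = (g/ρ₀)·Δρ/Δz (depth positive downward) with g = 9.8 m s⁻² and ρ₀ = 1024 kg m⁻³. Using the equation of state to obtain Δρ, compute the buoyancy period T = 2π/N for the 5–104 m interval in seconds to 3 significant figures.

ΔT = +7.3 K, ΔS = +1.44 psu (deep − shallow).
Δρ/ρ₀ = −αΔT + βΔS = -8.76 × 10⁻⁴ + 1.0224 × 10⁻³ = 1.464 × 10⁻⁴, so Δρ ≈ 0.1499 kg m⁻³.
N² = (g/ρ₀)·Δρ/Δz = g·(Δρ/ρ₀)/Δz = 9.8 × 1.464 × 10⁻⁴ / 99 = 1.4492 × 10⁻⁵ s⁻².
N = √(1.4492 × 10⁻⁵) = 3.8068 × 10⁻³ rad s⁻¹ → T = 2π/N = 1.6505 × 10³ s ≈ 1.65 × 10³ s.

1.65 × 10³ s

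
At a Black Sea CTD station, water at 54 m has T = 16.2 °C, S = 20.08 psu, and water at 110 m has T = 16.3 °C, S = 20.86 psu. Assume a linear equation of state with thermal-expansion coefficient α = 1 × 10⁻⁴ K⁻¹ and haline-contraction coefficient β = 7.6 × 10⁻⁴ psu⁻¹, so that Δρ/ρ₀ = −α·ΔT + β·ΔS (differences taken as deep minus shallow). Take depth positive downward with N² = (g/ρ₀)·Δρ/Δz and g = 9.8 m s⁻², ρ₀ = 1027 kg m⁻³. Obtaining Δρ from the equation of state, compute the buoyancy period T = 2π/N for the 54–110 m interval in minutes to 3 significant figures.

ΔT = +0.1 K, ΔS = +0.78 psu (deep − shallow).
Δρ/ρ₀ = −αΔT + βΔS = -1.00 × 10⁻⁵ + 5.928 × 10⁻⁴ = 5.828 × 10⁻⁴, so Δρ ≈ 0.5985 kg m⁻³.
N² = (g/ρ₀)·Δρ/Δz = g·(Δρ/ρ₀)/Δz = 9.8 × 5.828 × 10⁻⁴ / 56 = 1.0199 × 10⁻⁴ s⁻².
N = √(1.0199 × 10⁻⁴) = 0.010099 rad s⁻¹ → T = 2π/N = 622.16 s = 10.369 min ≈ 10.4 min.

10.4 min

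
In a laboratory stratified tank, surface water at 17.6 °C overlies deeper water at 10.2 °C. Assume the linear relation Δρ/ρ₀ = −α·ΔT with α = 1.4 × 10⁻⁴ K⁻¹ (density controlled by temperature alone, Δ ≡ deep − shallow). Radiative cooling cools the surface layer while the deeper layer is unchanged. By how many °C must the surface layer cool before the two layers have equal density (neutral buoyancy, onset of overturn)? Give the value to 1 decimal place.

With temperature the only control, equal density requires T_surf′ = T_deep.
T_surf′ = 10.2 °C.
Cooling required: 17.6 − 10.2 = 7.4 °C.

7.4 °C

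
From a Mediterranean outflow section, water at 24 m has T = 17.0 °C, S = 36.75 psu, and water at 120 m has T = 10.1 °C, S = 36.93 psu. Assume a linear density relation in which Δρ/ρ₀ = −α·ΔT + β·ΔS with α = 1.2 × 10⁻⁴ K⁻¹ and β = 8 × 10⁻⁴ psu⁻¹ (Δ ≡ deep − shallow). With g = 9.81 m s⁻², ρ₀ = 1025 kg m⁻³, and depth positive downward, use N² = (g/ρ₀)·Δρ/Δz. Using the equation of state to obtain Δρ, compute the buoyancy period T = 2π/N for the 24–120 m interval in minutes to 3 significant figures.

10.5 min

ΔT = -6.9 K, ΔS = +0.18 psu (deep − shallow).
Δρ/ρ₀ = −αΔT + βΔS = 8.28 × 10⁻⁴ + 1.44 × 10⁻⁴ = 9.72 × 10⁻⁴, so Δρ ≈ 0.9963 kg m⁻³.
N² = (g/ρ₀)·Δρ/Δz = g·(Δρ/ρ₀)/Δz = 9.81 × 9.72 × 10⁻⁴ / 96 = 9.9326 × 10⁻⁵ s⁻².
N = √(9.9326 × 10⁻⁵) = 9.9662 × 10⁻³ rad s⁻¹ → T = 2π/N = 630.45 s = 10.508 min ≈ 10.5 min.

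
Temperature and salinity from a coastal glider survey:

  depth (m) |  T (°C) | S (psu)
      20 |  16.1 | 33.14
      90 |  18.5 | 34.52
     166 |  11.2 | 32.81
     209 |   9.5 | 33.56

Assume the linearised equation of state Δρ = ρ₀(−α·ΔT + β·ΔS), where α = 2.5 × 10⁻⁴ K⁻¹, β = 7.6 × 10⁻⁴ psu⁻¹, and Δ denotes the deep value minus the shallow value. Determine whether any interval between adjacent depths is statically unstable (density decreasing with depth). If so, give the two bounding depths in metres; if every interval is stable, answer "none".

none

Evaluate Δρ/ρ₀ = −αΔT + βΔS across each adjacent pair:
  20–90 m: −αΔT+βΔS = −(2.5 × 10⁻⁴)(+2.4)+(7.6 × 10⁻⁴)(+1.38) = 4.5 × 10⁻⁴ → stable
  90–166 m: −αΔT+βΔS = −(2.5 × 10⁻⁴)(-7.3)+(7.6 × 10⁻⁴)(-1.71) = 5.3 × 10⁻⁴ → stable
  166–209 m: −αΔT+βΔS = −(2.5 × 10⁻⁴)(-1.7)+(7.6 × 10⁻⁴)(+0.75) = 1.0 × 10⁻³ → stable
Every interval has Δρ > 0: the column is stably stratified throughout.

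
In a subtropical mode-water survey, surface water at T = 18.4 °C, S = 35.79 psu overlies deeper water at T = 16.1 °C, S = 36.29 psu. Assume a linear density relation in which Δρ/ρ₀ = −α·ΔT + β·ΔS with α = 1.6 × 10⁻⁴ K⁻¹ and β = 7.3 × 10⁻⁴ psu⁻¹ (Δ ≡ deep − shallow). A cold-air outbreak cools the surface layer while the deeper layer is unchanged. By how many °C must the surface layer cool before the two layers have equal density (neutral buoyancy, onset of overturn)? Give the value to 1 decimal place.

Neutral buoyancy requires Δρ = 0, i.e. −α(T_deep − T_surf′) + β(S_deep − S_surf) = 0.
T_surf′ = T_deep − (β/α)·ΔS = 16.1 − (7.3 × 10⁻⁴/1.6 × 10⁻⁴)·(+0.50) = 13.819 °C.
Cooling required: 18.4 − (13.819) = 4.581 °C.

4.6 °C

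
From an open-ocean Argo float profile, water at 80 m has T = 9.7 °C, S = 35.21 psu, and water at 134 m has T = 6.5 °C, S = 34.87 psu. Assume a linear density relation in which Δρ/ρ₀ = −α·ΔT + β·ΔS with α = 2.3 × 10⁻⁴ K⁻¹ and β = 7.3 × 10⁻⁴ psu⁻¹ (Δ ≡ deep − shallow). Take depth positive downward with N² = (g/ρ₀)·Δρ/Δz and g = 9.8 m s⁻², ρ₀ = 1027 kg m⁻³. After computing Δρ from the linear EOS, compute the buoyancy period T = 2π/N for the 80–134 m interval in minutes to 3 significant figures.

ΔT = -3.2 K, ΔS = -0.34 psu (deep − shallow).
Δρ/ρ₀ = −αΔT + βΔS = 7.36 × 10⁻⁴ − 2.482 × 10⁻⁴ = 4.878 × 10⁻⁴, so Δρ ≈ 0.5010 kg m⁻³.
N² = (g/ρ₀)·Δρ/Δz = g·(Δρ/ρ₀)/Δz = 9.8 × 4.878 × 10⁻⁴ / 54 = 8.8527 × 10⁻⁵ s⁻².
N = √(8.8527 × 10⁻⁵) = 9.4089 × 10⁻³ rad s⁻¹ → T = 2π/N = 667.79 s = 11.130 min ≈ 11.1 min.

11.1 min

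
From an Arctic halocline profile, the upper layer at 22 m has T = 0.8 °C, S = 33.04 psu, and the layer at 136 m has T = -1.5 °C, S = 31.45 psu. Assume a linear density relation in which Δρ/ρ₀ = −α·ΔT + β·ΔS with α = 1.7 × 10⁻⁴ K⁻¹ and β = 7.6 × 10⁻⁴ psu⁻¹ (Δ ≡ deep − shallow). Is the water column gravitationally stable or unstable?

ΔT = -1.5 − 0.8 = -2.3 K and ΔS = 31.45 − 33.04 = -1.59 psu (deep − shallow).
−αΔT = 3.91 × 10⁻⁴; βΔS = -1.2084 × 10⁻³; sum Δρ/ρ₀ = -8.174 × 10⁻⁴.
Δρ/ρ₀ < 0, so Δρ < 0: deeper water is lighter → statically unstable; the column would overturn.

unstable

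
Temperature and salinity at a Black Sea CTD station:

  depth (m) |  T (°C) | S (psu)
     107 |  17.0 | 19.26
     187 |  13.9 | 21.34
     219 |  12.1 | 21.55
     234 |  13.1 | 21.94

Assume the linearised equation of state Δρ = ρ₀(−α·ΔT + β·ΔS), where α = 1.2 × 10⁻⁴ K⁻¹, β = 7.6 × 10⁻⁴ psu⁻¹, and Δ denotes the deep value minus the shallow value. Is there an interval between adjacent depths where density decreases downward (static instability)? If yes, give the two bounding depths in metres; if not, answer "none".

Evaluate Δρ/ρ₀ = −αΔT + βΔS across each adjacent pair:
  107–187 m: −αΔT+βΔS = −(1.2 × 10⁻⁴)(-3.1)+(7.6 × 10⁻⁴)(+2.08) = 2.0 × 10⁻³ → stable
  187–219 m: −αΔT+βΔS = −(1.2 × 10⁻⁴)(-1.8)+(7.6 × 10⁻⁴)(+0.21) = 3.8 × 10⁻⁴ → stable
  219–234 m: −αΔT+βΔS = −(1.2 × 10⁻⁴)(+1.0)+(7.6 × 10⁻⁴)(+0.39) = 1.8 × 10⁻⁴ → stable
Every interval has Δρ > 0: the column is stably stratified throughout.

none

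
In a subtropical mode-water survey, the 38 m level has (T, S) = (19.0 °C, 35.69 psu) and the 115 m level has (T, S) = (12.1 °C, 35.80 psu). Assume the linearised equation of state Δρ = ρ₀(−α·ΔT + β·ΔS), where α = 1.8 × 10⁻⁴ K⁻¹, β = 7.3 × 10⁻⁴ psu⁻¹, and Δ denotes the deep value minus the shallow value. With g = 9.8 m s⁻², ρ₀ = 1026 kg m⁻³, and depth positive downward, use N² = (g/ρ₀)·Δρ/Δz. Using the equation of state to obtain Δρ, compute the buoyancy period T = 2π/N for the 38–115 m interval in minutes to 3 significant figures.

ΔT = -6.9 K, ΔS = +0.11 psu (deep − shallow).
Δρ/ρ₀ = −αΔT + βΔS = 1.242 × 10⁻³ + 8.03 × 10⁻⁵ = 1.3223 × 10⁻³, so Δρ ≈ 1.357 kg m⁻³.
N² = (g/ρ₀)·Δρ/Δz = g·(Δρ/ρ₀)/Δz = 9.8 × 1.3223 × 10⁻³ / 77 = 1.6829 × 10⁻⁴ s⁻².
N = √(1.6829 × 10⁻⁴) = 0.012973 rad s⁻¹ → T = 2π/N = 484.33 s = 8.0722 min ≈ 8.07 min.

8.07 min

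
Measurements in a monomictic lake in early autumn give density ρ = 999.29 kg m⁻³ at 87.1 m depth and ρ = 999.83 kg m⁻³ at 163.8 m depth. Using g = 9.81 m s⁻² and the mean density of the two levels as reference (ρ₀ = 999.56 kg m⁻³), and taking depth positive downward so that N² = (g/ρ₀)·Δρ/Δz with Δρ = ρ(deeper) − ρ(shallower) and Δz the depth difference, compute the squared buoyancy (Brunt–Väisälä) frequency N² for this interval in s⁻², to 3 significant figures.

6.91 × 10⁻⁵ s⁻²

Δρ = 999.83 − 999.29 = 0.54 kg m⁻³ over Δz = 163.8 − 87.1 = 76.7 m.
N² = (9.81/999.56) × (0.54/76.7) = 6.9097 × 10⁻⁵ s⁻² ≈ 6.91 × 10⁻⁵ s⁻².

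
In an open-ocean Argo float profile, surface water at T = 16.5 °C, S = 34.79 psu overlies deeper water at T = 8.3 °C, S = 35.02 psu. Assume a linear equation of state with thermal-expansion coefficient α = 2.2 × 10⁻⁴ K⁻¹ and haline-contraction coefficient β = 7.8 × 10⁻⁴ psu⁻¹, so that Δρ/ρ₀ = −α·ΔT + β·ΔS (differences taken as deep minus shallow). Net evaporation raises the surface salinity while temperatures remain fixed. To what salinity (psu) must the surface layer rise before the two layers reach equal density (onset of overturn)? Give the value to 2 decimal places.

37.33 psu

Neutral buoyancy requires −α(T_deep − T_surf) + β(S_deep − S_surf′) = 0.
S_surf′ = S_deep − (α/β)·ΔT = 35.02 − (2.2 × 10⁻⁴/7.8 × 10⁻⁴)·(-8.2) = 37.3328 psu.
Increase required: 37.3328 − 34.79 = 2.5428 psu.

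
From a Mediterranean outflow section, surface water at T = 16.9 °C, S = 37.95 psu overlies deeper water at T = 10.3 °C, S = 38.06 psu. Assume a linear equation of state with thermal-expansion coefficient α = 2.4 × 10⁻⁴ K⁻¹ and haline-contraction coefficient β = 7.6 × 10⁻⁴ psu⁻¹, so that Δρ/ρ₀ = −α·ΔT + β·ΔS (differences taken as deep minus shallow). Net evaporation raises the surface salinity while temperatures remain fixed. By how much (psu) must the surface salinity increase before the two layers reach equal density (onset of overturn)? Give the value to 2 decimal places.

Neutral buoyancy requires −α(T_deep − T_surf) + β(S_deep − S_surf′) = 0.
S_surf′ = S_deep − (α/β)·ΔT = 38.06 − (2.4 × 10⁻⁴/7.6 × 10⁻⁴)·(-6.6) = 40.1442 psu.
Increase required: 40.1442 − 37.95 = 2.1942 psu.

2.19 psu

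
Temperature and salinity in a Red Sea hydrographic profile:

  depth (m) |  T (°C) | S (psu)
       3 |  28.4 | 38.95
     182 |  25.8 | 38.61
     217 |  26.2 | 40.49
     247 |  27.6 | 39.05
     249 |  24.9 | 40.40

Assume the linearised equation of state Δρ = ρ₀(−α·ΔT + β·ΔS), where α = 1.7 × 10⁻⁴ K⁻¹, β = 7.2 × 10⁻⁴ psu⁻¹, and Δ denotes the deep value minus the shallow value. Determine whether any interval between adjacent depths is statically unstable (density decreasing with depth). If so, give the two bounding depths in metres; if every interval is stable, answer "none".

Evaluate Δρ/ρ₀ = −αΔT + βΔS across each adjacent pair:
  3–182 m: −αΔT+βΔS = −(1.7 × 10⁻⁴)(-2.6)+(7.2 × 10⁻⁴)(-0.34) = 2.0 × 10⁻⁴ → stable
  182–217 m: −αΔT+βΔS = −(1.7 × 10⁻⁴)(+0.4)+(7.2 × 10⁻⁴)(+1.88) = 1.3 × 10⁻³ → stable
  217–247 m: −αΔT+βΔS = −(1.7 × 10⁻⁴)(+1.4)+(7.2 × 10⁻⁴)(-1.44) = -1.3 × 10⁻³ → UNSTABLE
  247–249 m: −αΔT+βΔS = −(1.7 × 10⁻⁴)(-2.7)+(7.2 × 10⁻⁴)(+1.35) = 1.4 × 10⁻³ → stable
The 217–247 m interval has Δρ < 0: lighter water underlies denser water.

217–247 m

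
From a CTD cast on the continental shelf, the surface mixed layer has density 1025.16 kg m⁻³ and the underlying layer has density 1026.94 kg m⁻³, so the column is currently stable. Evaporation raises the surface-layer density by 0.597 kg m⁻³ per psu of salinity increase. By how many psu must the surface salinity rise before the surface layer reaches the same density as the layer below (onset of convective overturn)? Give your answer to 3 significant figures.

Density deficit of the surface layer: 1026.94 − 1025.16 = 1.78 kg m⁻³.
Required change = 1.78 / 0.597 = 2.98 psu.

2.98 psu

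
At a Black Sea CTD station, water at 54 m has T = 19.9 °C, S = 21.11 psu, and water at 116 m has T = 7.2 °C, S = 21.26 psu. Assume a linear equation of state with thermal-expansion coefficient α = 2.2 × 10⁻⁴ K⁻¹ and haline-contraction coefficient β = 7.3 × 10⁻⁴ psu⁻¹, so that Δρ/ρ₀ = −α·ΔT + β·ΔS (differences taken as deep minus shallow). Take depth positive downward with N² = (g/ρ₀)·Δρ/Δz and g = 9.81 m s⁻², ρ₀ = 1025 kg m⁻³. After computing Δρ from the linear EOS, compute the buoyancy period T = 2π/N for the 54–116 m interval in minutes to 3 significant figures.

ΔT = -12.7 K, ΔS = +0.15 psu (deep − shallow).
Δρ/ρ₀ = −αΔT + βΔS = 2.794 × 10⁻³ + 1.095 × 10⁻⁴ = 2.9035 × 10⁻³, so Δρ ≈ 2.976 kg m⁻³.
N² = (g/ρ₀)·Δρ/Δz = g·(Δρ/ρ₀)/Δz = 9.81 × 2.9035 × 10⁻³ / 62 = 4.5941 × 10⁻⁴ s⁻².
N = √(4.5941 × 10⁻⁴) = 0.021434 rad s⁻¹ → T = 2π/N = 293.14 s = 4.8857 min ≈ 4.89 min.

4.89 min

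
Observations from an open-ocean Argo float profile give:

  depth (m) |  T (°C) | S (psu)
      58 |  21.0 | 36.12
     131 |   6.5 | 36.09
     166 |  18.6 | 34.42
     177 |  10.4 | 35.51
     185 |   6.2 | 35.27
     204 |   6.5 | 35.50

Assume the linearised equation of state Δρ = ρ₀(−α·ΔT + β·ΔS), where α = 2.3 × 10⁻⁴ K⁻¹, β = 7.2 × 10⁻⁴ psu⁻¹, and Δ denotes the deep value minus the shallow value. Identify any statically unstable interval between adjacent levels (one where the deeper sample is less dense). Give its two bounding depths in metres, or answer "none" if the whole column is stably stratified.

Evaluate Δρ/ρ₀ = −αΔT + βΔS across each adjacent pair:
  58–131 m: −αΔT+βΔS = −(2.3 × 10⁻⁴)(-14.5)+(7.2 × 10⁻⁴)(-0.03) = 3.3 × 10⁻³ → stable
  131–166 m: −αΔT+βΔS = −(2.3 × 10⁻⁴)(+12.1)+(7.2 × 10⁻⁴)(-1.67) = -4.0 × 10⁻³ → UNSTABLE
  166–177 m: −αΔT+βΔS = −(2.3 × 10⁻⁴)(-8.2)+(7.2 × 10⁻⁴)(+1.09) = 2.7 × 10⁻³ → stable
  177–185 m: −αΔT+βΔS = −(2.3 × 10⁻⁴)(-4.2)+(7.2 × 10⁻⁴)(-0.24) = 7.9 × 10⁻⁴ → stable
  185–204 m: −αΔT+βΔS = −(2.3 × 10⁻⁴)(+0.3)+(7.2 × 10⁻⁴)(+0.23) = 9.7 × 10⁻⁵ → stable
The 131–166 m interval has Δρ < 0: lighter water underlies denser water.

131–166 m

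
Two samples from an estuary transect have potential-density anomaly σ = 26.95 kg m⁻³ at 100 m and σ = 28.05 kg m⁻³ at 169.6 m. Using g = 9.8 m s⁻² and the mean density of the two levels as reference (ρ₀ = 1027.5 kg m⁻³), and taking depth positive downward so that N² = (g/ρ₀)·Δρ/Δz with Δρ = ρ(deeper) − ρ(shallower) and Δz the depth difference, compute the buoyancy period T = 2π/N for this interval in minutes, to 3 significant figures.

8.53 min

Δρ = 1028.05 − 1026.95 = 1.10 kg m⁻³ over Δz = 169.6 − 100 = 69.6 m.
N² = (9.8/1027.5) × (1.10/69.6) = 1.5074 × 10⁻⁴ s⁻².
N = √(1.5074 × 10⁻⁴) = 0.012278 rad s⁻¹, so T = 2π/N = 511.74 s = 8.5290 min ≈ 8.53 min.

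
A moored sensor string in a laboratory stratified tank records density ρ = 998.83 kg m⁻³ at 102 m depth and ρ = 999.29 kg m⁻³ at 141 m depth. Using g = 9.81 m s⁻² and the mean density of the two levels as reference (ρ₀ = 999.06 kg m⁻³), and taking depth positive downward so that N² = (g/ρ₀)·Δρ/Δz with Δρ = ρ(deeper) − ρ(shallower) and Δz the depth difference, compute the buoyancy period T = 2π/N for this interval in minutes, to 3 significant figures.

Δρ = 999.29 − 998.83 = 0.46 kg m⁻³ over Δz = 141 − 102 = 39 m.
N² = (9.81/999.06) × (0.46/39) = 1.1582 × 10⁻⁴ s⁻².
N = √(1.1582 × 10⁻⁴) = 0.010762 rad s⁻¹, so T = 2π/N = 583.83 s = 9.7305 min ≈ 9.73 min.
A positive N² confirms static stability across the interval.

9.73 min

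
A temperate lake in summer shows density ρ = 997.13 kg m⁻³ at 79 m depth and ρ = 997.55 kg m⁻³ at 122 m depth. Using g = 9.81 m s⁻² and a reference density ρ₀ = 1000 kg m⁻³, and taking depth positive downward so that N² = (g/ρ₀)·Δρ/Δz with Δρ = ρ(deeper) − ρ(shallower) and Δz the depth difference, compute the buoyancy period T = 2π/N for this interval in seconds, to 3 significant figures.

642 s

Δρ = 997.55 − 997.13 = 0.42 kg m⁻³ over Δz = 122 − 79 = 43 m.
N² = (9.81/1000) × (0.42/43) = 9.5819 × 10⁻⁵ s⁻².
N = √(9.5819 × 10⁻⁵) = 9.7887 × 10⁻³ rad s⁻¹, so T = 2π/N = 641.88 s ≈ 642 s.
Since Δρ > 0 the layer is stably stratified.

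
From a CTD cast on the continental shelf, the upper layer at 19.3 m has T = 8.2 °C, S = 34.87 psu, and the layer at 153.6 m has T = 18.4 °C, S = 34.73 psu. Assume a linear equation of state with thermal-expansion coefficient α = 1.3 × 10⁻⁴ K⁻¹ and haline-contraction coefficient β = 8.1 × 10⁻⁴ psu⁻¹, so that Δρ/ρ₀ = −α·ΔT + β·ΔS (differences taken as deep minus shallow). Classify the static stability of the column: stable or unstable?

ΔT = 18.4 − 8.2 = +10.2 K and ΔS = 34.73 − 34.87 = -0.14 psu (deep − shallow).
−αΔT = -1.326 × 10⁻³; βΔS = -1.134 × 10⁻⁴; sum Δρ/ρ₀ = -1.4394 × 10⁻³.
Δρ/ρ₀ < 0, so Δρ < 0: deeper water is lighter → statically unstable; the column would overturn.

unstable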